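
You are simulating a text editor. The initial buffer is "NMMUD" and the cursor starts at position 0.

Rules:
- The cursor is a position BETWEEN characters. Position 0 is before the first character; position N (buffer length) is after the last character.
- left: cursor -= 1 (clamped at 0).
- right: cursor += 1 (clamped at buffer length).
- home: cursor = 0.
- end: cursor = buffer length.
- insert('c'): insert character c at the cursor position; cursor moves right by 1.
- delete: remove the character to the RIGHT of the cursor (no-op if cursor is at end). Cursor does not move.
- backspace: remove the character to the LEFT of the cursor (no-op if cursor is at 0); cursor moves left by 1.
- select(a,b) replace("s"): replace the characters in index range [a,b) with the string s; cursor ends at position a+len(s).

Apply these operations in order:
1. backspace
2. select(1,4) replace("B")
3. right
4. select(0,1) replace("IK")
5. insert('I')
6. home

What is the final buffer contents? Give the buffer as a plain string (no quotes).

After op 1 (backspace): buf='NMMUD' cursor=0
After op 2 (select(1,4) replace("B")): buf='NBD' cursor=2
After op 3 (right): buf='NBD' cursor=3
After op 4 (select(0,1) replace("IK")): buf='IKBD' cursor=2
After op 5 (insert('I')): buf='IKIBD' cursor=3
After op 6 (home): buf='IKIBD' cursor=0

Answer: IKIBD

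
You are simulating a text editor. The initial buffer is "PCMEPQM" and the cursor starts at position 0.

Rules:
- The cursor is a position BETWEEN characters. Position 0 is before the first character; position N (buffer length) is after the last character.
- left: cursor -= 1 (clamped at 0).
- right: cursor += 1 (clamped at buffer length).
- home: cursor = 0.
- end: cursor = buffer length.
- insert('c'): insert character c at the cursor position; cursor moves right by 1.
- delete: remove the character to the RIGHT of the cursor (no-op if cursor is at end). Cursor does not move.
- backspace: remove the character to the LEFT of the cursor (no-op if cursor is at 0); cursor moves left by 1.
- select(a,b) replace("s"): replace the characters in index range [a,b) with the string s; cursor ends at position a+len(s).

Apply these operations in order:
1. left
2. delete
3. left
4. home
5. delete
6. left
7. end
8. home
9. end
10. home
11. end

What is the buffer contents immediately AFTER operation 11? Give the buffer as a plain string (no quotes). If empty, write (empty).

After op 1 (left): buf='PCMEPQM' cursor=0
After op 2 (delete): buf='CMEPQM' cursor=0
After op 3 (left): buf='CMEPQM' cursor=0
After op 4 (home): buf='CMEPQM' cursor=0
After op 5 (delete): buf='MEPQM' cursor=0
After op 6 (left): buf='MEPQM' cursor=0
After op 7 (end): buf='MEPQM' cursor=5
After op 8 (home): buf='MEPQM' cursor=0
After op 9 (end): buf='MEPQM' cursor=5
After op 10 (home): buf='MEPQM' cursor=0
After op 11 (end): buf='MEPQM' cursor=5

Answer: MEPQM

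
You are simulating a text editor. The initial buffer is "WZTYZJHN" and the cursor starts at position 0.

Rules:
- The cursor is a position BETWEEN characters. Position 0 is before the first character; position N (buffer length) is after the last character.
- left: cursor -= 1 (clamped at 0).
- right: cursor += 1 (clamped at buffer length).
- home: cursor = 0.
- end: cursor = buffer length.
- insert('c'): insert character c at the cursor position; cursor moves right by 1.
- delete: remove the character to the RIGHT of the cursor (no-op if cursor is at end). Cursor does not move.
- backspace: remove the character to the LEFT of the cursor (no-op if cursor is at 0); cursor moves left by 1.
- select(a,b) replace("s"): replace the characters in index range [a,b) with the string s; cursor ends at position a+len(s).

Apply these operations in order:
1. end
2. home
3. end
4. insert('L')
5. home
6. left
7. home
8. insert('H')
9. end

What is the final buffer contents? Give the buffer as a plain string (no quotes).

Answer: HWZTYZJHNL

Derivation:
After op 1 (end): buf='WZTYZJHN' cursor=8
After op 2 (home): buf='WZTYZJHN' cursor=0
After op 3 (end): buf='WZTYZJHN' cursor=8
After op 4 (insert('L')): buf='WZTYZJHNL' cursor=9
After op 5 (home): buf='WZTYZJHNL' cursor=0
After op 6 (left): buf='WZTYZJHNL' cursor=0
After op 7 (home): buf='WZTYZJHNL' cursor=0
After op 8 (insert('H')): buf='HWZTYZJHNL' cursor=1
After op 9 (end): buf='HWZTYZJHNL' cursor=10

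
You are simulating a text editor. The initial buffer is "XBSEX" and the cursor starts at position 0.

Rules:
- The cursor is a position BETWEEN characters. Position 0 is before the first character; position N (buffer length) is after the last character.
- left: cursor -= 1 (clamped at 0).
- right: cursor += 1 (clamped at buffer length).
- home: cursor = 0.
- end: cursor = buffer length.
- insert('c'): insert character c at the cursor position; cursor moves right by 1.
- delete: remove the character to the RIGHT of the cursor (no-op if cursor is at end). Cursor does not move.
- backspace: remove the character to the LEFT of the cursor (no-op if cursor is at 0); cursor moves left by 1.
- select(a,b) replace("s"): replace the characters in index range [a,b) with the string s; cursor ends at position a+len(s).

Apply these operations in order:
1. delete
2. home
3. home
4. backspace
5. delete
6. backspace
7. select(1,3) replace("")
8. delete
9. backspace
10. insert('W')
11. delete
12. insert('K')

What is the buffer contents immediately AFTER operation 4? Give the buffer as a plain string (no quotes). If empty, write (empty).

After op 1 (delete): buf='BSEX' cursor=0
After op 2 (home): buf='BSEX' cursor=0
After op 3 (home): buf='BSEX' cursor=0
After op 4 (backspace): buf='BSEX' cursor=0

Answer: BSEX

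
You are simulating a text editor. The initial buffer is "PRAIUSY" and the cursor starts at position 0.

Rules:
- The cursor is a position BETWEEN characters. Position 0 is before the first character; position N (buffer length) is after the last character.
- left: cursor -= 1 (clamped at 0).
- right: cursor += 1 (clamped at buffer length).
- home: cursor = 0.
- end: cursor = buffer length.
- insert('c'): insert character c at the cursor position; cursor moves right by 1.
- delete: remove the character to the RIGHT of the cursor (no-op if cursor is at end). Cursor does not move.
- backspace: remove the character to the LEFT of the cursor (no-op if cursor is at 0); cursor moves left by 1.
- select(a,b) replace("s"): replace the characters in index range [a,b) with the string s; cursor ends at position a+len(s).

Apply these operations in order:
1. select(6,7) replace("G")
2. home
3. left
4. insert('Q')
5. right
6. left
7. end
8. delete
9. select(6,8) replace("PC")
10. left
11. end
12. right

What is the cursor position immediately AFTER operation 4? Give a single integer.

After op 1 (select(6,7) replace("G")): buf='PRAIUSG' cursor=7
After op 2 (home): buf='PRAIUSG' cursor=0
After op 3 (left): buf='PRAIUSG' cursor=0
After op 4 (insert('Q')): buf='QPRAIUSG' cursor=1

Answer: 1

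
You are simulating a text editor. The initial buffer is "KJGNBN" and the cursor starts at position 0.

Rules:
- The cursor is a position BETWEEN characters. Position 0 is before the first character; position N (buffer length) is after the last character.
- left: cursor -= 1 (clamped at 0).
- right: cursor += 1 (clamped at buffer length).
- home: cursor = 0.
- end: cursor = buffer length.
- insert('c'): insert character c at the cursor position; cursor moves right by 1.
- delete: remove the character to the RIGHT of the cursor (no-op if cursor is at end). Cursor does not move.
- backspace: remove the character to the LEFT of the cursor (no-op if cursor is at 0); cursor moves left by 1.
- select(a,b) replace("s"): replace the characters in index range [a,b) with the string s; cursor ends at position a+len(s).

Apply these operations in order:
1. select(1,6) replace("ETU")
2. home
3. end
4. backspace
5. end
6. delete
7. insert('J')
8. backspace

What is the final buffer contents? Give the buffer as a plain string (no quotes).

Answer: KET

Derivation:
After op 1 (select(1,6) replace("ETU")): buf='KETU' cursor=4
After op 2 (home): buf='KETU' cursor=0
After op 3 (end): buf='KETU' cursor=4
After op 4 (backspace): buf='KET' cursor=3
After op 5 (end): buf='KET' cursor=3
After op 6 (delete): buf='KET' cursor=3
After op 7 (insert('J')): buf='KETJ' cursor=4
After op 8 (backspace): buf='KET' cursor=3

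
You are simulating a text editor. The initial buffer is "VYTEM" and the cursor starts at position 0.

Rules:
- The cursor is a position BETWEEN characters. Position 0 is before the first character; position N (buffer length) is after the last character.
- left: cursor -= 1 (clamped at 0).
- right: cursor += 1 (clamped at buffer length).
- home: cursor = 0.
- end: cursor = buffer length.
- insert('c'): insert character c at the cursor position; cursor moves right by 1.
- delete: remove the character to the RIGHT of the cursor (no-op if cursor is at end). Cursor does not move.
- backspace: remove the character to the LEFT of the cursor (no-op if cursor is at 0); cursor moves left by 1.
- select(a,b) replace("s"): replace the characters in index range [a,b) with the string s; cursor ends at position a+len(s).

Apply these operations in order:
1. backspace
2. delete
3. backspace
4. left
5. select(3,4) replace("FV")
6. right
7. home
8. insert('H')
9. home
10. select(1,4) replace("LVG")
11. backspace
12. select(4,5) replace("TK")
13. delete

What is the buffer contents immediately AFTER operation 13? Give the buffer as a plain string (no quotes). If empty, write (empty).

After op 1 (backspace): buf='VYTEM' cursor=0
After op 2 (delete): buf='YTEM' cursor=0
After op 3 (backspace): buf='YTEM' cursor=0
After op 4 (left): buf='YTEM' cursor=0
After op 5 (select(3,4) replace("FV")): buf='YTEFV' cursor=5
After op 6 (right): buf='YTEFV' cursor=5
After op 7 (home): buf='YTEFV' cursor=0
After op 8 (insert('H')): buf='HYTEFV' cursor=1
After op 9 (home): buf='HYTEFV' cursor=0
After op 10 (select(1,4) replace("LVG")): buf='HLVGFV' cursor=4
After op 11 (backspace): buf='HLVFV' cursor=3
After op 12 (select(4,5) replace("TK")): buf='HLVFTK' cursor=6
After op 13 (delete): buf='HLVFTK' cursor=6

Answer: HLVFTK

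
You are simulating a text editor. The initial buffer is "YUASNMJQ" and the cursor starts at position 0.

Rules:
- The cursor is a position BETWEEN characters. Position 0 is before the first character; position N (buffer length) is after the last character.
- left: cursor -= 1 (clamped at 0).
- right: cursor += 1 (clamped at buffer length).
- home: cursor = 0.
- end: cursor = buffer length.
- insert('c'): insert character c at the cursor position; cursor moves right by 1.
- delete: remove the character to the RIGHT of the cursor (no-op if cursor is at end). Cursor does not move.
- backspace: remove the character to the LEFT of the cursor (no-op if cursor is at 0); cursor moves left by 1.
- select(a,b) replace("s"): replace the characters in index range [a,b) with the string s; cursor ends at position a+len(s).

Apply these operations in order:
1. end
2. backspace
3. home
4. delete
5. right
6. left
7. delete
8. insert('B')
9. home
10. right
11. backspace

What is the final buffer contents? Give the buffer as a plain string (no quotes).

After op 1 (end): buf='YUASNMJQ' cursor=8
After op 2 (backspace): buf='YUASNMJ' cursor=7
After op 3 (home): buf='YUASNMJ' cursor=0
After op 4 (delete): buf='UASNMJ' cursor=0
After op 5 (right): buf='UASNMJ' cursor=1
After op 6 (left): buf='UASNMJ' cursor=0
After op 7 (delete): buf='ASNMJ' cursor=0
After op 8 (insert('B')): buf='BASNMJ' cursor=1
After op 9 (home): buf='BASNMJ' cursor=0
After op 10 (right): buf='BASNMJ' cursor=1
After op 11 (backspace): buf='ASNMJ' cursor=0

Answer: ASNMJ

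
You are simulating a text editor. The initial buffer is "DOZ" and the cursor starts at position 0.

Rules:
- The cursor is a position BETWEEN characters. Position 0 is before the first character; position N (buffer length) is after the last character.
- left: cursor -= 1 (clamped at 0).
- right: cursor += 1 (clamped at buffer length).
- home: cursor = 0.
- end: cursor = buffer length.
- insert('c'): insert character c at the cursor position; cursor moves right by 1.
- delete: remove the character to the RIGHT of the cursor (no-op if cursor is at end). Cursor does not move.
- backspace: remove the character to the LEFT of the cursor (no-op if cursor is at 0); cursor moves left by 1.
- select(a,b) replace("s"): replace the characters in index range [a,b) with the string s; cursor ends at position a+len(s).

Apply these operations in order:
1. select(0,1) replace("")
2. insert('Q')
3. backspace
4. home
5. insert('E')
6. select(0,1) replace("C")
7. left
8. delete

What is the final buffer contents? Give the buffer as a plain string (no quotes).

Answer: OZ

Derivation:
After op 1 (select(0,1) replace("")): buf='OZ' cursor=0
After op 2 (insert('Q')): buf='QOZ' cursor=1
After op 3 (backspace): buf='OZ' cursor=0
After op 4 (home): buf='OZ' cursor=0
After op 5 (insert('E')): buf='EOZ' cursor=1
After op 6 (select(0,1) replace("C")): buf='COZ' cursor=1
After op 7 (left): buf='COZ' cursor=0
After op 8 (delete): buf='OZ' cursor=0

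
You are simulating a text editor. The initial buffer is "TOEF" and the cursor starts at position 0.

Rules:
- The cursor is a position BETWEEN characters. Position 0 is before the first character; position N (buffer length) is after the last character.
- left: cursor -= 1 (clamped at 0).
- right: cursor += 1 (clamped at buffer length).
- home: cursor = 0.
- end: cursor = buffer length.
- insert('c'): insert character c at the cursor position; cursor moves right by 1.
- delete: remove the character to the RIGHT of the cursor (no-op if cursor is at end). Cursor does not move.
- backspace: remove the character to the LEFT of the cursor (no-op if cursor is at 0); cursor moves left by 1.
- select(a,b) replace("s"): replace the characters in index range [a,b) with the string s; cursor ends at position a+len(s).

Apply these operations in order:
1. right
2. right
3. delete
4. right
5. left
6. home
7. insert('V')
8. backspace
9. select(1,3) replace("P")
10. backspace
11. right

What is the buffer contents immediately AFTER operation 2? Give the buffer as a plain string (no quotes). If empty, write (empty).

After op 1 (right): buf='TOEF' cursor=1
After op 2 (right): buf='TOEF' cursor=2

Answer: TOEF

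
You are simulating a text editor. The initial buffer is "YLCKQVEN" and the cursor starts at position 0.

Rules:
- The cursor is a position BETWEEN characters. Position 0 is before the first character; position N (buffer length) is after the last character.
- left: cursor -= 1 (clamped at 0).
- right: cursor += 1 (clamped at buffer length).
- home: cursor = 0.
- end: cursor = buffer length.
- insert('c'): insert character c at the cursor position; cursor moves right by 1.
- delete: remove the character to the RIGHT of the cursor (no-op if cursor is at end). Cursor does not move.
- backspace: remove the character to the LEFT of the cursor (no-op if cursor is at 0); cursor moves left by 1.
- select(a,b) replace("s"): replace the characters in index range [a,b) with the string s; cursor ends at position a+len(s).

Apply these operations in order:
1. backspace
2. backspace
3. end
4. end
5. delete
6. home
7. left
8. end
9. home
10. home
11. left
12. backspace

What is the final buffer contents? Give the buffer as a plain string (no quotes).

Answer: YLCKQVEN

Derivation:
After op 1 (backspace): buf='YLCKQVEN' cursor=0
After op 2 (backspace): buf='YLCKQVEN' cursor=0
After op 3 (end): buf='YLCKQVEN' cursor=8
After op 4 (end): buf='YLCKQVEN' cursor=8
After op 5 (delete): buf='YLCKQVEN' cursor=8
After op 6 (home): buf='YLCKQVEN' cursor=0
After op 7 (left): buf='YLCKQVEN' cursor=0
After op 8 (end): buf='YLCKQVEN' cursor=8
After op 9 (home): buf='YLCKQVEN' cursor=0
After op 10 (home): buf='YLCKQVEN' cursor=0
After op 11 (left): buf='YLCKQVEN' cursor=0
After op 12 (backspace): buf='YLCKQVEN' cursor=0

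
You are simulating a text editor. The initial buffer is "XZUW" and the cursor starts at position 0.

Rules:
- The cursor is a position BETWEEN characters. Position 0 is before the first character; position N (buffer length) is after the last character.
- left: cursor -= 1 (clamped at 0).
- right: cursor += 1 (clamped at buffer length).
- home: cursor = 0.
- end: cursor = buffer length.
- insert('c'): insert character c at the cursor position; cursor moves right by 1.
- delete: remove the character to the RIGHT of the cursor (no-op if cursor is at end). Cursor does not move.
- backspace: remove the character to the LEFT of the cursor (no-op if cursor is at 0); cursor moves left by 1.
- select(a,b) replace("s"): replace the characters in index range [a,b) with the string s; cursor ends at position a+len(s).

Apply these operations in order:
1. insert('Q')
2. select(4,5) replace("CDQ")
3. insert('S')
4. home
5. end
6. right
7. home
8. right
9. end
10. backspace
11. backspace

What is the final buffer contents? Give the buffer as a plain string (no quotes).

Answer: QXZUCD

Derivation:
After op 1 (insert('Q')): buf='QXZUW' cursor=1
After op 2 (select(4,5) replace("CDQ")): buf='QXZUCDQ' cursor=7
After op 3 (insert('S')): buf='QXZUCDQS' cursor=8
After op 4 (home): buf='QXZUCDQS' cursor=0
After op 5 (end): buf='QXZUCDQS' cursor=8
After op 6 (right): buf='QXZUCDQS' cursor=8
After op 7 (home): buf='QXZUCDQS' cursor=0
After op 8 (right): buf='QXZUCDQS' cursor=1
After op 9 (end): buf='QXZUCDQS' cursor=8
After op 10 (backspace): buf='QXZUCDQ' cursor=7
After op 11 (backspace): buf='QXZUCD' cursor=6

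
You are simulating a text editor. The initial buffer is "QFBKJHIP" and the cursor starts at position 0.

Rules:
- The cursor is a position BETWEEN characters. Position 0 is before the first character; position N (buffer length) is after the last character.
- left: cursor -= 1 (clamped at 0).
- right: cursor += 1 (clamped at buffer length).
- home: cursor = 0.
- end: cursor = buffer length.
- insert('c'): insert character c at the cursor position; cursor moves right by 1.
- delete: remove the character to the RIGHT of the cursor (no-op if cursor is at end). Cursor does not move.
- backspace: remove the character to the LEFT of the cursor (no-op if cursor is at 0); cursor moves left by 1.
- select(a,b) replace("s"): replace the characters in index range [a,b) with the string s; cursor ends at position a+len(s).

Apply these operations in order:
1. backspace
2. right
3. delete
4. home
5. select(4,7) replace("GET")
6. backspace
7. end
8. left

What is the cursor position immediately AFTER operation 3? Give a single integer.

Answer: 1

Derivation:
After op 1 (backspace): buf='QFBKJHIP' cursor=0
After op 2 (right): buf='QFBKJHIP' cursor=1
After op 3 (delete): buf='QBKJHIP' cursor=1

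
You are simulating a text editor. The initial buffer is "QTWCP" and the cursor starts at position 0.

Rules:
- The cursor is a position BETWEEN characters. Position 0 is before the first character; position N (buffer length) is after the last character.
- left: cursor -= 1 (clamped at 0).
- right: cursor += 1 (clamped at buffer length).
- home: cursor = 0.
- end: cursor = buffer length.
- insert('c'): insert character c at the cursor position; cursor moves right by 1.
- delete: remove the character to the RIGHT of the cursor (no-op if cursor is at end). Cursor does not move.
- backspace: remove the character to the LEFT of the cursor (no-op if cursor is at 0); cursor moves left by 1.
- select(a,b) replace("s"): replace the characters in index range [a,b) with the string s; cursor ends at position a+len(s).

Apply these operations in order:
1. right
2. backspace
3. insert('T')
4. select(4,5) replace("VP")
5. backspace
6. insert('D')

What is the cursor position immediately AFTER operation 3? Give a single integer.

After op 1 (right): buf='QTWCP' cursor=1
After op 2 (backspace): buf='TWCP' cursor=0
After op 3 (insert('T')): buf='TTWCP' cursor=1

Answer: 1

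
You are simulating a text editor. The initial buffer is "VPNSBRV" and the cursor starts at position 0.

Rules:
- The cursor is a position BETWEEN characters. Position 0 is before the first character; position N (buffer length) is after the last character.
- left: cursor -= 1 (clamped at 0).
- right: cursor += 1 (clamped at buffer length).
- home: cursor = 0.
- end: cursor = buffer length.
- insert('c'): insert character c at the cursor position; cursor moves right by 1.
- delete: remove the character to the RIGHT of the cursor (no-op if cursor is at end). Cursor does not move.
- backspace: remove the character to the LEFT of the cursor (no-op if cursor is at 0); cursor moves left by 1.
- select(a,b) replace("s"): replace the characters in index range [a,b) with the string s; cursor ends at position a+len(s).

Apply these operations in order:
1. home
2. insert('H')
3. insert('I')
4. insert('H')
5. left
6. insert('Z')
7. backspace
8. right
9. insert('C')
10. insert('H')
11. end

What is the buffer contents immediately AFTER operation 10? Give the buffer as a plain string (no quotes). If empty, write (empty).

Answer: HIHCHVPNSBRV

Derivation:
After op 1 (home): buf='VPNSBRV' cursor=0
After op 2 (insert('H')): buf='HVPNSBRV' cursor=1
After op 3 (insert('I')): buf='HIVPNSBRV' cursor=2
After op 4 (insert('H')): buf='HIHVPNSBRV' cursor=3
After op 5 (left): buf='HIHVPNSBRV' cursor=2
After op 6 (insert('Z')): buf='HIZHVPNSBRV' cursor=3
After op 7 (backspace): buf='HIHVPNSBRV' cursor=2
After op 8 (right): buf='HIHVPNSBRV' cursor=3
After op 9 (insert('C')): buf='HIHCVPNSBRV' cursor=4
After op 10 (insert('H')): buf='HIHCHVPNSBRV' cursor=5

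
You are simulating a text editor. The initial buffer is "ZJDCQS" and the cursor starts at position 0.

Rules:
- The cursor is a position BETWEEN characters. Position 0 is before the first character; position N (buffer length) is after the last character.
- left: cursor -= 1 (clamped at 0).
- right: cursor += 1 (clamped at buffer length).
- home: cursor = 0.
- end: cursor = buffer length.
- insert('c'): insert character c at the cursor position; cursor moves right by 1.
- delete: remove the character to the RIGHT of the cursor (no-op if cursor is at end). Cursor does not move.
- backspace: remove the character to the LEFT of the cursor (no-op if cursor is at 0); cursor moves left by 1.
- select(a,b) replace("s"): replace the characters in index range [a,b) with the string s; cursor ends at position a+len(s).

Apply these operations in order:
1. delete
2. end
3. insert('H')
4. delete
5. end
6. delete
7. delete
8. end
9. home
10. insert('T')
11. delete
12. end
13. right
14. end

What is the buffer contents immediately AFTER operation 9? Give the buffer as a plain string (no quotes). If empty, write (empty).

After op 1 (delete): buf='JDCQS' cursor=0
After op 2 (end): buf='JDCQS' cursor=5
After op 3 (insert('H')): buf='JDCQSH' cursor=6
After op 4 (delete): buf='JDCQSH' cursor=6
After op 5 (end): buf='JDCQSH' cursor=6
After op 6 (delete): buf='JDCQSH' cursor=6
After op 7 (delete): buf='JDCQSH' cursor=6
After op 8 (end): buf='JDCQSH' cursor=6
After op 9 (home): buf='JDCQSH' cursor=0

Answer: JDCQSH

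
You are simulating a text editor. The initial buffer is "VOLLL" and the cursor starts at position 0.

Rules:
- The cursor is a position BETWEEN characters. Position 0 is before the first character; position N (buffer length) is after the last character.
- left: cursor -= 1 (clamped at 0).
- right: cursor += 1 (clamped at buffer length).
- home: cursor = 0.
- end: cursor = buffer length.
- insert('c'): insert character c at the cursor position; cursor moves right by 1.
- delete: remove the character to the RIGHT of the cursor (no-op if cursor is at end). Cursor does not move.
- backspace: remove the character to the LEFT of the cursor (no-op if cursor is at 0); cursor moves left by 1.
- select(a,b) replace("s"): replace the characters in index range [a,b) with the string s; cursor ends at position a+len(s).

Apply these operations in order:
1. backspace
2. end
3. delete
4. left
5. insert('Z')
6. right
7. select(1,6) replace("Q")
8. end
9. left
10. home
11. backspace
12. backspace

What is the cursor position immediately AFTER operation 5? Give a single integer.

Answer: 5

Derivation:
After op 1 (backspace): buf='VOLLL' cursor=0
After op 2 (end): buf='VOLLL' cursor=5
After op 3 (delete): buf='VOLLL' cursor=5
After op 4 (left): buf='VOLLL' cursor=4
After op 5 (insert('Z')): buf='VOLLZL' cursor=5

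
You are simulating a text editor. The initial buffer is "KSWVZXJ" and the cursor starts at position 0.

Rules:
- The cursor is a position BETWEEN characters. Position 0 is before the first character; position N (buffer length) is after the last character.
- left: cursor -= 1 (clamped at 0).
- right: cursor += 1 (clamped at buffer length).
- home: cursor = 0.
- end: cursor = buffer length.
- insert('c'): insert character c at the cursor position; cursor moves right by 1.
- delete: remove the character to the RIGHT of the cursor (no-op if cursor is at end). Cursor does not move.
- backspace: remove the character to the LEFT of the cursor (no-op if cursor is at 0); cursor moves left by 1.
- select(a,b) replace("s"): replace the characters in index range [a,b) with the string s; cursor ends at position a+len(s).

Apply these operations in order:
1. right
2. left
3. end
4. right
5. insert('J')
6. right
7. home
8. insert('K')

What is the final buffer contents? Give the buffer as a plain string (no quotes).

Answer: KKSWVZXJJ

Derivation:
After op 1 (right): buf='KSWVZXJ' cursor=1
After op 2 (left): buf='KSWVZXJ' cursor=0
After op 3 (end): buf='KSWVZXJ' cursor=7
After op 4 (right): buf='KSWVZXJ' cursor=7
After op 5 (insert('J')): buf='KSWVZXJJ' cursor=8
After op 6 (right): buf='KSWVZXJJ' cursor=8
After op 7 (home): buf='KSWVZXJJ' cursor=0
After op 8 (insert('K')): buf='KKSWVZXJJ' cursor=1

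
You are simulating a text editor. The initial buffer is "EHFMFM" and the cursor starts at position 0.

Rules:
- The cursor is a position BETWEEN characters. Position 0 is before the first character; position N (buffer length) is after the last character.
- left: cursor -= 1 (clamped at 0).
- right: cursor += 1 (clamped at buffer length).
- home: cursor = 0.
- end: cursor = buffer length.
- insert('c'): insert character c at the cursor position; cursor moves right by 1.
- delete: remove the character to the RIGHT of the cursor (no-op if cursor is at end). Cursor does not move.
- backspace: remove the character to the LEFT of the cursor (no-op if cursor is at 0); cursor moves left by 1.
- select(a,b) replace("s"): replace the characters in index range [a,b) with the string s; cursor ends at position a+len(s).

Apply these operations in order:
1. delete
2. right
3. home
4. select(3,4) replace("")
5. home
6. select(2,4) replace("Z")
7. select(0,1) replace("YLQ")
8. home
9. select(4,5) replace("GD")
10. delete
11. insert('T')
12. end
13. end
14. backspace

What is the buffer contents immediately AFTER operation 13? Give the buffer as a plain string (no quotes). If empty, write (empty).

Answer: YLQFGDT

Derivation:
After op 1 (delete): buf='HFMFM' cursor=0
After op 2 (right): buf='HFMFM' cursor=1
After op 3 (home): buf='HFMFM' cursor=0
After op 4 (select(3,4) replace("")): buf='HFMM' cursor=3
After op 5 (home): buf='HFMM' cursor=0
After op 6 (select(2,4) replace("Z")): buf='HFZ' cursor=3
After op 7 (select(0,1) replace("YLQ")): buf='YLQFZ' cursor=3
After op 8 (home): buf='YLQFZ' cursor=0
After op 9 (select(4,5) replace("GD")): buf='YLQFGD' cursor=6
After op 10 (delete): buf='YLQFGD' cursor=6
After op 11 (insert('T')): buf='YLQFGDT' cursor=7
After op 12 (end): buf='YLQFGDT' cursor=7
After op 13 (end): buf='YLQFGDT' cursor=7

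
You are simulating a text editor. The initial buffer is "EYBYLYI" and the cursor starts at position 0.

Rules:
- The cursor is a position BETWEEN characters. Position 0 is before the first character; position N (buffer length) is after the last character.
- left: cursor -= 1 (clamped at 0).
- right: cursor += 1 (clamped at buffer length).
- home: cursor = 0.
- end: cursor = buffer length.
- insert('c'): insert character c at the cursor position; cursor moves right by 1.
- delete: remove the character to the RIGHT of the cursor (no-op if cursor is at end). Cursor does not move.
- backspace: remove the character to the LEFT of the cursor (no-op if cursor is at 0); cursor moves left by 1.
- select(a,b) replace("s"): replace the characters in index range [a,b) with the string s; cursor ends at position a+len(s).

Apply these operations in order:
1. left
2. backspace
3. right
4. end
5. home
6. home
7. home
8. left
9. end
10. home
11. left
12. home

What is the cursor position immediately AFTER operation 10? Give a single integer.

After op 1 (left): buf='EYBYLYI' cursor=0
After op 2 (backspace): buf='EYBYLYI' cursor=0
After op 3 (right): buf='EYBYLYI' cursor=1
After op 4 (end): buf='EYBYLYI' cursor=7
After op 5 (home): buf='EYBYLYI' cursor=0
After op 6 (home): buf='EYBYLYI' cursor=0
After op 7 (home): buf='EYBYLYI' cursor=0
After op 8 (left): buf='EYBYLYI' cursor=0
After op 9 (end): buf='EYBYLYI' cursor=7
After op 10 (home): buf='EYBYLYI' cursor=0

Answer: 0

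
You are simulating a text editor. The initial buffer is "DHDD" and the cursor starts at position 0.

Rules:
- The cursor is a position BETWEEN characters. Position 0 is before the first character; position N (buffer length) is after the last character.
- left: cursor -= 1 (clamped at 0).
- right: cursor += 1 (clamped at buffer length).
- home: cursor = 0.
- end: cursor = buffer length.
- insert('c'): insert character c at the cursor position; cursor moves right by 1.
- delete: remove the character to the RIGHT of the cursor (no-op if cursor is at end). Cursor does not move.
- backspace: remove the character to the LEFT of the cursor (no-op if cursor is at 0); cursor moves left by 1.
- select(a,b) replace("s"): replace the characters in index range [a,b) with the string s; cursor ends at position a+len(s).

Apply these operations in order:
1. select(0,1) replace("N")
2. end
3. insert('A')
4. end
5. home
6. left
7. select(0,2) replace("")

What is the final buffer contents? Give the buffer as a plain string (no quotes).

Answer: DDA

Derivation:
After op 1 (select(0,1) replace("N")): buf='NHDD' cursor=1
After op 2 (end): buf='NHDD' cursor=4
After op 3 (insert('A')): buf='NHDDA' cursor=5
After op 4 (end): buf='NHDDA' cursor=5
After op 5 (home): buf='NHDDA' cursor=0
After op 6 (left): buf='NHDDA' cursor=0
After op 7 (select(0,2) replace("")): buf='DDA' cursor=0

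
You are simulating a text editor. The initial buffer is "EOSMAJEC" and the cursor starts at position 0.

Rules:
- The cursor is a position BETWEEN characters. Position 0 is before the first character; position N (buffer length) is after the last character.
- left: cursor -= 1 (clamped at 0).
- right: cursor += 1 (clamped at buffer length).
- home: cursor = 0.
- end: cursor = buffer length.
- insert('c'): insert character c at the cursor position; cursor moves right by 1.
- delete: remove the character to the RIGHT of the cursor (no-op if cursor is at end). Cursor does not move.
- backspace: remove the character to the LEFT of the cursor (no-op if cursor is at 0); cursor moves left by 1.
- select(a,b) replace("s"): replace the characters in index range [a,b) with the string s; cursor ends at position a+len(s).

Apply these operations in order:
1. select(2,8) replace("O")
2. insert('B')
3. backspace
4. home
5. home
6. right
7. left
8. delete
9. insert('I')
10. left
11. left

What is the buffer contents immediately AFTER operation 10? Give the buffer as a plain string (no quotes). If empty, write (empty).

Answer: IOO

Derivation:
After op 1 (select(2,8) replace("O")): buf='EOO' cursor=3
After op 2 (insert('B')): buf='EOOB' cursor=4
After op 3 (backspace): buf='EOO' cursor=3
After op 4 (home): buf='EOO' cursor=0
After op 5 (home): buf='EOO' cursor=0
After op 6 (right): buf='EOO' cursor=1
After op 7 (left): buf='EOO' cursor=0
After op 8 (delete): buf='OO' cursor=0
After op 9 (insert('I')): buf='IOO' cursor=1
After op 10 (left): buf='IOO' cursor=0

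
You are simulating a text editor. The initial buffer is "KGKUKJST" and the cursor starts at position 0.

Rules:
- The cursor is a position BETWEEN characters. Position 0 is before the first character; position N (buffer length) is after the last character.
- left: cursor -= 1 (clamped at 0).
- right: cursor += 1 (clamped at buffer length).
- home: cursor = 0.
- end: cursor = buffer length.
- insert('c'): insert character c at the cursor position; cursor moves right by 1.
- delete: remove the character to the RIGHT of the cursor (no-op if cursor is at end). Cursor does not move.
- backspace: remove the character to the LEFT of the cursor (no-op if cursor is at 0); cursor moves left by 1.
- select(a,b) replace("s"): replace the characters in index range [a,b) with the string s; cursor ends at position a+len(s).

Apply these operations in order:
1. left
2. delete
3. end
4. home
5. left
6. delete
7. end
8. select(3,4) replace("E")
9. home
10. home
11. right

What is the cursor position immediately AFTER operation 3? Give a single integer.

After op 1 (left): buf='KGKUKJST' cursor=0
After op 2 (delete): buf='GKUKJST' cursor=0
After op 3 (end): buf='GKUKJST' cursor=7

Answer: 7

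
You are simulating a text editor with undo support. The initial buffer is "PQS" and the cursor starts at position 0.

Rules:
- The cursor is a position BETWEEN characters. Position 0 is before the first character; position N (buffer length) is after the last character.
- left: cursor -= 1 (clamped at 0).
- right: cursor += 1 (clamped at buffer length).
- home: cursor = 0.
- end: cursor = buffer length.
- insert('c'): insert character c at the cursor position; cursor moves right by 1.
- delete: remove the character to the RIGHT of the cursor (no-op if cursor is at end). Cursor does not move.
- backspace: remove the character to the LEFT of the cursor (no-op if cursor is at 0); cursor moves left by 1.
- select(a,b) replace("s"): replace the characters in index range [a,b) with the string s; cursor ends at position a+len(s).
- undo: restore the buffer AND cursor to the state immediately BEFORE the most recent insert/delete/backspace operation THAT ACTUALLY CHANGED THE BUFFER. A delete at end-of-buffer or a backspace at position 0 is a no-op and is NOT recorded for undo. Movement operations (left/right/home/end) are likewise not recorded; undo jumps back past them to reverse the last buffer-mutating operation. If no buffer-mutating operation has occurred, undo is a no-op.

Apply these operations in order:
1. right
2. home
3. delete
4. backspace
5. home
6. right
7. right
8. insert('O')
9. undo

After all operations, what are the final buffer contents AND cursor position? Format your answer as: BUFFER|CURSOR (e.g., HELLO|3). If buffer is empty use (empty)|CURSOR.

After op 1 (right): buf='PQS' cursor=1
After op 2 (home): buf='PQS' cursor=0
After op 3 (delete): buf='QS' cursor=0
After op 4 (backspace): buf='QS' cursor=0
After op 5 (home): buf='QS' cursor=0
After op 6 (right): buf='QS' cursor=1
After op 7 (right): buf='QS' cursor=2
After op 8 (insert('O')): buf='QSO' cursor=3
After op 9 (undo): buf='QS' cursor=2

Answer: QS|2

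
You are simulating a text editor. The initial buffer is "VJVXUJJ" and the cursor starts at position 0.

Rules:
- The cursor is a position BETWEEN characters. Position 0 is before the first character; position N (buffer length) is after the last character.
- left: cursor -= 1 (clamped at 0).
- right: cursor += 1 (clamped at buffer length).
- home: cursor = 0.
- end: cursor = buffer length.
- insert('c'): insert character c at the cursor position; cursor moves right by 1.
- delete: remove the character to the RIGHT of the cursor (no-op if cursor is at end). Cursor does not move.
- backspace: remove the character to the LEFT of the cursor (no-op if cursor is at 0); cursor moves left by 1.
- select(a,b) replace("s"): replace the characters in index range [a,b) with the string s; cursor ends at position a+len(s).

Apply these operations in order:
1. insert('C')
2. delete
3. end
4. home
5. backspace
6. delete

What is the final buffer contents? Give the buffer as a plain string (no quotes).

Answer: JVXUJJ

Derivation:
After op 1 (insert('C')): buf='CVJVXUJJ' cursor=1
After op 2 (delete): buf='CJVXUJJ' cursor=1
After op 3 (end): buf='CJVXUJJ' cursor=7
After op 4 (home): buf='CJVXUJJ' cursor=0
After op 5 (backspace): buf='CJVXUJJ' cursor=0
After op 6 (delete): buf='JVXUJJ' cursor=0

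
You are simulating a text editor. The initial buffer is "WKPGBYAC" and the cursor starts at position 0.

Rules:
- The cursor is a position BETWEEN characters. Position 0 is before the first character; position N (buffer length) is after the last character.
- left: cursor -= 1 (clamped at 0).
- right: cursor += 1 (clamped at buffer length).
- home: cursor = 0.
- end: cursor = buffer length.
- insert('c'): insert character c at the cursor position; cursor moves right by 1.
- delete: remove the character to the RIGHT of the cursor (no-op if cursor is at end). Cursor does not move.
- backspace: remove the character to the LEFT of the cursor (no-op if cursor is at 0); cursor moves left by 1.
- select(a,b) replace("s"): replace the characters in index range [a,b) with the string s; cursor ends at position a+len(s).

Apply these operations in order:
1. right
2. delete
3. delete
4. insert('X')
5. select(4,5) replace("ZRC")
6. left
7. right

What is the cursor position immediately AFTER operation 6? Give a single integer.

After op 1 (right): buf='WKPGBYAC' cursor=1
After op 2 (delete): buf='WPGBYAC' cursor=1
After op 3 (delete): buf='WGBYAC' cursor=1
After op 4 (insert('X')): buf='WXGBYAC' cursor=2
After op 5 (select(4,5) replace("ZRC")): buf='WXGBZRCAC' cursor=7
After op 6 (left): buf='WXGBZRCAC' cursor=6

Answer: 6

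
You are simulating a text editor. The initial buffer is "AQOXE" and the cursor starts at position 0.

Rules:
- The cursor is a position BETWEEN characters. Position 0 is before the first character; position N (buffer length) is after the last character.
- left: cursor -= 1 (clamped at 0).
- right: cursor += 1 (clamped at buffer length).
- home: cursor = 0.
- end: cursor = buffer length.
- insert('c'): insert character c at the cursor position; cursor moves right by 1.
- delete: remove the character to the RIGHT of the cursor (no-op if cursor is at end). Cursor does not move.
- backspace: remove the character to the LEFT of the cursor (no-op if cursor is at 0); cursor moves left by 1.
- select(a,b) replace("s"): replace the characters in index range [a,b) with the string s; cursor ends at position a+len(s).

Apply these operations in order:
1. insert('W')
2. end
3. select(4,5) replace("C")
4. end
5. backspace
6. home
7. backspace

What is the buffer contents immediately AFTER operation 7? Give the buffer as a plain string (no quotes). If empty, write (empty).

After op 1 (insert('W')): buf='WAQOXE' cursor=1
After op 2 (end): buf='WAQOXE' cursor=6
After op 3 (select(4,5) replace("C")): buf='WAQOCE' cursor=5
After op 4 (end): buf='WAQOCE' cursor=6
After op 5 (backspace): buf='WAQOC' cursor=5
After op 6 (home): buf='WAQOC' cursor=0
After op 7 (backspace): buf='WAQOC' cursor=0

Answer: WAQOC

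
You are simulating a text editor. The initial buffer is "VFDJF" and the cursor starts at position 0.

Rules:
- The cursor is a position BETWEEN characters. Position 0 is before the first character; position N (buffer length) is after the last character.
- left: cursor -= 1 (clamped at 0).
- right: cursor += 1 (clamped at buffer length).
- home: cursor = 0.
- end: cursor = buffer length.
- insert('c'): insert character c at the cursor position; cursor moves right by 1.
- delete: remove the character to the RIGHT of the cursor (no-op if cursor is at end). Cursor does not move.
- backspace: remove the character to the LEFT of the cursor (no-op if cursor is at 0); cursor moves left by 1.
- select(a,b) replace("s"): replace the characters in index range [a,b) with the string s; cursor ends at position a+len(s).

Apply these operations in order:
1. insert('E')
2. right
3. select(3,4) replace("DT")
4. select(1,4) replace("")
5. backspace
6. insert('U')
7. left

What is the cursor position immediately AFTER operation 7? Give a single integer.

After op 1 (insert('E')): buf='EVFDJF' cursor=1
After op 2 (right): buf='EVFDJF' cursor=2
After op 3 (select(3,4) replace("DT")): buf='EVFDTJF' cursor=5
After op 4 (select(1,4) replace("")): buf='ETJF' cursor=1
After op 5 (backspace): buf='TJF' cursor=0
After op 6 (insert('U')): buf='UTJF' cursor=1
After op 7 (left): buf='UTJF' cursor=0

Answer: 0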